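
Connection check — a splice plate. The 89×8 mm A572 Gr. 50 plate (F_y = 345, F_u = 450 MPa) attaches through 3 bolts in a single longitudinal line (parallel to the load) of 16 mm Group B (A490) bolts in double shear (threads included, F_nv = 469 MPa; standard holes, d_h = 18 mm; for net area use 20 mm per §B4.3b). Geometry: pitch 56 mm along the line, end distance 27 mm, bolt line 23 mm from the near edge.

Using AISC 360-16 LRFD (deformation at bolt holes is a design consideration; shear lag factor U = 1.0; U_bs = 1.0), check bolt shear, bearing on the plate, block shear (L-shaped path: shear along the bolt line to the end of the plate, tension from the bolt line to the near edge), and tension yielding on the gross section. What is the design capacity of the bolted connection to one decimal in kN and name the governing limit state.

Bolt shear: A_b = π(16)²/4 = 201.06 mm². φR_n = 0.75 × 469 × 201.06 × 3 × 2 = 424.3 kN.
Bearing (8 mm plate, F_u = 450 MPa): end bolts L_c = 27 − 18/2 = 18, R_n = min(1.2×18×8×450, 2.4×16×8×450) = 77.76 kN/bolt; interior L_c = 56 − 18 = 38, R_n = 138.24 kN/bolt. φR_n = 0.75 × (1×77.76 + 2×138.24) = 265.7 kN.
Block shear: shear path 1×[27+2×56] = 1×139 mm, A_gv = 1112, A_nv = 1×(139 − 2.5×20)×8 = 712 mm²; tension to near edge: (23 − 0.5×20)×8 = 104 mm². R_n = min(0.6×450×712, 0.6×345×1112) + 1.0×450×104 = min(192.24, 230.18) + 46.8 = 239.04 kN. φR_n = 0.75 × 239.04 = 179.3 kN.
Tension yield (gross): A_g = 89×8 = 712 mm². φR_n = 0.90 × 345 × 712 = 221.1 kN.
Governing: min(424.3, 265.7, 179.3, 221.1) = 179.3 kN → block shear.

179.3 kN (block shear governs)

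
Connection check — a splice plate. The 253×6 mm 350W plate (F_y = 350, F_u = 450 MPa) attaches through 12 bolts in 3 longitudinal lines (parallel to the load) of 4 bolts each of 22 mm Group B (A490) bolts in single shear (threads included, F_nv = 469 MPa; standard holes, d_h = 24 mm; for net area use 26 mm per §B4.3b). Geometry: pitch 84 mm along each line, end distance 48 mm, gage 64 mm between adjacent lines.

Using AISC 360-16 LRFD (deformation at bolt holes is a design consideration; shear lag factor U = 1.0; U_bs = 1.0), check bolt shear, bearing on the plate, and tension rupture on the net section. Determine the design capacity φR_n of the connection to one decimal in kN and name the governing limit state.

354.4 kN (net-section rupture governs)

Bolt shear: A_b = π(22)²/4 = 380.13 mm². φR_n = 0.75 × 469 × 380.13 × 12 × 1 = 1604.5 kN.
Bearing (6 mm plate, F_u = 450 MPa): end bolts L_c = 48 − 24/2 = 36, R_n = min(1.2×36×6×450, 2.4×22×6×450) = 116.64 kN/bolt; interior L_c = 84 − 24 = 60, R_n = 142.56 kN/bolt. φR_n = 0.75 × (3×116.64 + 9×142.56) = 1224.7 kN.
Tension rupture (net): A_n = (253 − 3×26)×6 = 1050 mm² (U = 1.0, A_e = A_n). φR_n = 0.75 × 450 × 1050 = 354.4 kN.
Governing: min(1604.5, 1224.7, 354.4) = 354.4 kN → net-section rupture.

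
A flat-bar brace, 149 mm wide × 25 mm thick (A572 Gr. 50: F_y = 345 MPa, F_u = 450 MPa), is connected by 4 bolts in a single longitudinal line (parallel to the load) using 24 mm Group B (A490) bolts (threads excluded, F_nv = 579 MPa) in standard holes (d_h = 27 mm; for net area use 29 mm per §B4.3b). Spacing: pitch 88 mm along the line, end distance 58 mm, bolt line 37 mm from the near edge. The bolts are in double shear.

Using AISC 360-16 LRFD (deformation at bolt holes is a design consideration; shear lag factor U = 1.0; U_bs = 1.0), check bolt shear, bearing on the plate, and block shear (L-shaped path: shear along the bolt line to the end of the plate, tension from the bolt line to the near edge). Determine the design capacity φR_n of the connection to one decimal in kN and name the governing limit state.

Bolt shear: A_b = π(24)²/4 = 452.39 mm². φR_n = 0.75 × 579 × 452.39 × 4 × 2 = 1571.6 kN.
Bearing (25 mm plate, F_u = 450 MPa): end bolts L_c = 58 − 27/2 = 44.5, R_n = min(1.2×44.5×25×450, 2.4×24×25×450) = 600.75 kN/bolt; interior L_c = 88 − 27 = 61, R_n = 648 kN/bolt. φR_n = 0.75 × (1×600.75 + 3×648) = 1908.6 kN.
Block shear: shear path 1×[58+3×88] = 1×322 mm, A_gv = 8050, A_nv = 1×(322 − 3.5×29)×25 = 5512.5 mm²; tension to near edge: (37 − 0.5×29)×25 = 562.5 mm². R_n = min(0.6×450×5512.5, 0.6×345×8050) + 1.0×450×562.5 = min(1488.4, 1666.4) + 253.13 = 1741.5 kN. φR_n = 0.75 × 1741.5 = 1306.1 kN.
Governing: min(1571.6, 1908.6, 1306.1) = 1306.1 kN → block shear.

1306.1 kN (block shear governs)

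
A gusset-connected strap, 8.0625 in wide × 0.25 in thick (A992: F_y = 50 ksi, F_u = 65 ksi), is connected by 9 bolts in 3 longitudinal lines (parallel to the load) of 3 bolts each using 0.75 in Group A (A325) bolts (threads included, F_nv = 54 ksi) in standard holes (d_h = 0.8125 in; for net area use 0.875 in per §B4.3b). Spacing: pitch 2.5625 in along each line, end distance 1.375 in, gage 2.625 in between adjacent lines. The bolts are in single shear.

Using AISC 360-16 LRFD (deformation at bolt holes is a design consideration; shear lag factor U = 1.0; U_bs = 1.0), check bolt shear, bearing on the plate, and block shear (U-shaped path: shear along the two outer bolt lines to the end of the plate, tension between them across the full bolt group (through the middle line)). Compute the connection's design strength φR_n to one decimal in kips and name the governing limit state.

105.7 kips (block shear governs)

Bolt shear: A_b = π(0.75)²/4 = 0.44179 in². φR_n = 0.75 × 54 × 0.44179 × 9 × 1 = 161.0 kips.
Bearing (0.25 in plate, F_u = 65 ksi): end bolts L_c = 1.375 − 0.8125/2 = 0.96875, R_n = min(1.2×0.96875×0.25×65, 2.4×0.75×0.25×65) = 18.891 kips/bolt; interior L_c = 2.5625 − 0.8125 = 1.75, R_n = 29.25 kips/bolt. φR_n = 0.75 × (3×18.891 + 6×29.25) = 174.1 kips.
Block shear: shear path 2×[1.375+2×2.5625] = 2×6.5 in, A_gv = 3.25, A_nv = 2×(6.5 − 2.5×0.875)×0.25 = 2.1563 in²; tension across gage: (5.25 − 2×0.875)×0.25 = 0.875 in². R_n = min(0.6×65×2.1563, 0.6×50×3.25) + 1.0×65×0.875 = min(84.096, 97.5) + 56.875 = 140.97 kips. φR_n = 0.75 × 140.97 = 105.7 kips.
Governing: min(161.0, 174.1, 105.7) = 105.7 kips → block shear.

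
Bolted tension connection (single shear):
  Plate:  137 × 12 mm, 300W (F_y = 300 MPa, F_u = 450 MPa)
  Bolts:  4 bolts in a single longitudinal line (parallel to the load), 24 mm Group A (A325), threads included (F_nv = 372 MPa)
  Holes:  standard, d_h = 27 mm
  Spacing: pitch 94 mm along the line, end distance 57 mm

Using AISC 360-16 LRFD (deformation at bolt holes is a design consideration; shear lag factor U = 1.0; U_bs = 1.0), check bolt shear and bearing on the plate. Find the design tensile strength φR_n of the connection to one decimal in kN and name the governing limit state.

504.9 kN (bolt shear governs)

Bolt shear: A_b = π(24)²/4 = 452.39 mm². φR_n = 0.75 × 372 × 452.39 × 4 × 1 = 504.9 kN.
Bearing (12 mm plate, F_u = 450 MPa): end bolts L_c = 57 − 27/2 = 43.5, R_n = min(1.2×43.5×12×450, 2.4×24×12×450) = 281.88 kN/bolt; interior L_c = 94 − 27 = 67, R_n = 311.04 kN/bolt. φR_n = 0.75 × (1×281.88 + 3×311.04) = 911.3 kN.
Governing: min(504.9, 911.3) = 504.9 kN → bolt shear.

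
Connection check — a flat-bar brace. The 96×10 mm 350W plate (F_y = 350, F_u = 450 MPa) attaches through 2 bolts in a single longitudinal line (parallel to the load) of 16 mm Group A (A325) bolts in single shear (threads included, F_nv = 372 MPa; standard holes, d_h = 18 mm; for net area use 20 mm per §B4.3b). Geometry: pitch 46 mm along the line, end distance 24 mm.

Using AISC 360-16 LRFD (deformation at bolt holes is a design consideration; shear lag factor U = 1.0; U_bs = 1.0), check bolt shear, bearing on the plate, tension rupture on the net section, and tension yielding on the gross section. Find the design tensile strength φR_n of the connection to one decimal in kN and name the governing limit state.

Bolt shear: A_b = π(16)²/4 = 201.06 mm². φR_n = 0.75 × 372 × 201.06 × 2 × 1 = 112.2 kN.
Bearing (10 mm plate, F_u = 450 MPa): end bolts L_c = 24 − 18/2 = 15, R_n = min(1.2×15×10×450, 2.4×16×10×450) = 81 kN/bolt; interior L_c = 46 − 18 = 28, R_n = 151.2 kN/bolt. φR_n = 0.75 × (1×81 + 1×151.2) = 174.2 kN.
Tension rupture (net): A_n = (96 − 1×20)×10 = 760 mm² (U = 1.0, A_e = A_n). φR_n = 0.75 × 450 × 760 = 256.5 kN.
Tension yield (gross): A_g = 96×10 = 960 mm². φR_n = 0.90 × 350 × 960 = 302.4 kN.
Governing: min(112.2, 174.2, 256.5, 302.4) = 112.2 kN → bolt shear.

112.2 kN (bolt shear governs)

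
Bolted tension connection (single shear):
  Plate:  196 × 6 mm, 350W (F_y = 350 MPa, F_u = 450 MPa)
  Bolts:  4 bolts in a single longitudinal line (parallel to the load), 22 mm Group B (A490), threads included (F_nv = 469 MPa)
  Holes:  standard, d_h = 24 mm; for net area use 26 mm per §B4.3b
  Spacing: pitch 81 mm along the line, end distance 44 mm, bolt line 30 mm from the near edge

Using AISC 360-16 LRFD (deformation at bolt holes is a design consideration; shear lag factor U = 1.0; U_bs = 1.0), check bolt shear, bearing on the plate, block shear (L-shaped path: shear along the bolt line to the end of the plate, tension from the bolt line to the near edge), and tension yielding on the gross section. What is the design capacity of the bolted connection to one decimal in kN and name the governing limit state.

Bolt shear: A_b = π(22)²/4 = 380.13 mm². φR_n = 0.75 × 469 × 380.13 × 4 × 1 = 534.8 kN.
Bearing (6 mm plate, F_u = 450 MPa): end bolts L_c = 44 − 24/2 = 32, R_n = min(1.2×32×6×450, 2.4×22×6×450) = 103.68 kN/bolt; interior L_c = 81 − 24 = 57, R_n = 142.56 kN/bolt. φR_n = 0.75 × (1×103.68 + 3×142.56) = 398.5 kN.
Block shear: shear path 1×[44+3×81] = 1×287 mm, A_gv = 1722, A_nv = 1×(287 − 3.5×26)×6 = 1176 mm²; tension to near edge: (30 − 0.5×26)×6 = 102 mm². R_n = min(0.6×450×1176, 0.6×350×1722) + 1.0×450×102 = min(317.52, 361.62) + 45.9 = 363.42 kN. φR_n = 0.75 × 363.42 = 272.6 kN.
Tension yield (gross): A_g = 196×6 = 1176 mm². φR_n = 0.90 × 350 × 1176 = 370.4 kN.
Governing: min(534.8, 398.5, 272.6, 370.4) = 272.6 kN → block shear.

272.6 kN (block shear governs)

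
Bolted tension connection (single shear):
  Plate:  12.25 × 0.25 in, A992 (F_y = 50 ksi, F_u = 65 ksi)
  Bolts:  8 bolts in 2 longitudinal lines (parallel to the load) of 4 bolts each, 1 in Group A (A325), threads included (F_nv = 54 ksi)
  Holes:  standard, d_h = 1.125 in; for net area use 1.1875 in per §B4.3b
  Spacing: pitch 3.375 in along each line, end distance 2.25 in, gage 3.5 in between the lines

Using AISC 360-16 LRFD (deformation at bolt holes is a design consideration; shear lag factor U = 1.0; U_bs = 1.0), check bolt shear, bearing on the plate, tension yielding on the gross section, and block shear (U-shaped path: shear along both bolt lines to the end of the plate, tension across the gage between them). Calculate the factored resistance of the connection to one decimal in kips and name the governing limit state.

Bolt shear: A_b = π(1)²/4 = 0.7854 in². φR_n = 0.75 × 54 × 0.7854 × 8 × 1 = 254.5 kips.
Bearing (0.25 in plate, F_u = 65 ksi): end bolts L_c = 2.25 − 1.125/2 = 1.6875, R_n = min(1.2×1.6875×0.25×65, 2.4×1×0.25×65) = 32.906 kips/bolt; interior L_c = 3.375 − 1.125 = 2.25, R_n = 39 kips/bolt. φR_n = 0.75 × (2×32.906 + 6×39) = 224.9 kips.
Tension yield (gross): A_g = 12.25×0.25 = 3.0625 in². φR_n = 0.90 × 50 × 3.0625 = 137.8 kips.
Block shear: shear path 2×[2.25+3×3.375] = 2×12.375 in, A_gv = 6.1875, A_nv = 2×(12.375 − 3.5×1.1875)×0.25 = 4.1094 in²; tension across gage: (3.5 − 1×1.1875)×0.25 = 0.57813 in². R_n = min(0.6×65×4.1094, 0.6×50×6.1875) + 1.0×65×0.57813 = min(160.27, 185.63) + 37.578 = 197.85 kips. φR_n = 0.75 × 197.85 = 148.4 kips.
Governing: min(254.5, 224.9, 137.8, 148.4) = 137.8 kips → gross-section yield.

137.8 kips (gross-section yield governs)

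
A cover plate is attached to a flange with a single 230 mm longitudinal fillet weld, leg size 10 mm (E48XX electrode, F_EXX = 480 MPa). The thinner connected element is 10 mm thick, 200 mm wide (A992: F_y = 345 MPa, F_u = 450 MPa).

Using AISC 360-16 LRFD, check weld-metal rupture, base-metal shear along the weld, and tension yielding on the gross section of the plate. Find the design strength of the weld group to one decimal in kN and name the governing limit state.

351.2 kN (weld metal governs)

Weld metal: throat = 0.707×10 = 7.07 mm, L = 230 mm. φR_n = 0.75 × 0.6 × 480 × 7.07 × 230 = 351.2 kN.
Base metal shear (10 mm plate): yield φR_n = 1.0×0.6×345×10×230 = 476.1 kN; rupture φR_n = 0.75×0.6×450×10×230 = 465.8 kN; take 465.8 kN (rupture).
Tension yield (gross): A_g = 200×10 = 2000 mm². φR_n = 0.90 × 345 × 2000 = 621.0 kN.
Governing: min(351.2, 465.8, 621.0) = 351.2 kN → weld metal.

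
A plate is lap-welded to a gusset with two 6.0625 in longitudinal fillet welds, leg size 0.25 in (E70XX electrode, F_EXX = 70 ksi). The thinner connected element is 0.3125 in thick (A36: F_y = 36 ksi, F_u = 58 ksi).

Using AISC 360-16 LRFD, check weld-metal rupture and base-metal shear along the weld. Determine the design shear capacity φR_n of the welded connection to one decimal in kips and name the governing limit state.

67.5 kips (weld metal governs)

Weld metal: throat = 0.707×0.25 = 0.17675 in, L = 2×6.0625 = 12.125 in. φR_n = 0.75 × 0.6 × 70 × 0.17675 × 12.125 = 67.5 kips.
Base metal shear (0.3125 in plate): yield φR_n = 1.0×0.6×36×0.3125×12.125 = 81.8 kips; rupture φR_n = 0.75×0.6×58×0.3125×12.125 = 98.9 kips; take 81.8 kips (yield).
Governing: min(67.5, 81.8) = 67.5 kips → weld metal.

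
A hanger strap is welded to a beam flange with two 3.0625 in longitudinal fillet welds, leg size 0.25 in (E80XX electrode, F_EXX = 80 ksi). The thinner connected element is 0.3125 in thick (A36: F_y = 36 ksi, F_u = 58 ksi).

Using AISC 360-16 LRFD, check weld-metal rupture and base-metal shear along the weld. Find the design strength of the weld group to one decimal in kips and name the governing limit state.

Weld metal: throat = 0.707×0.25 = 0.17675 in, L = 2×3.0625 = 6.125 in. φR_n = 0.75 × 0.6 × 80 × 0.17675 × 6.125 = 39.0 kips.
Base metal shear (0.3125 in plate): yield φR_n = 1.0×0.6×36×0.3125×6.125 = 41.3 kips; rupture φR_n = 0.75×0.6×58×0.3125×6.125 = 50.0 kips; take 41.3 kips (yield).
Governing: min(39.0, 41.3) = 39.0 kips → weld metal.

39.0 kips (weld metal governs)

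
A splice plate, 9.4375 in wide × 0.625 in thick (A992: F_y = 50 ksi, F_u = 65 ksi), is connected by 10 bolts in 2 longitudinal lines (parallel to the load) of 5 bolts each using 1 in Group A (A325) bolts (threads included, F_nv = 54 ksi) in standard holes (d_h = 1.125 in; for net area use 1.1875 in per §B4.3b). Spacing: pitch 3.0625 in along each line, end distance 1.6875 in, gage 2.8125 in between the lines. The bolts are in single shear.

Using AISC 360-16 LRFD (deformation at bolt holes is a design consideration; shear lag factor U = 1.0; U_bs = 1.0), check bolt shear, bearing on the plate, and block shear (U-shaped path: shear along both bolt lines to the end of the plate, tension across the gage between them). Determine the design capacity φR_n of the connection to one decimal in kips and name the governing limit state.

318.1 kips (bolt shear governs)

Bolt shear: A_b = π(1)²/4 = 0.7854 in². φR_n = 0.75 × 54 × 0.7854 × 10 × 1 = 318.1 kips.
Bearing (0.625 in plate, F_u = 65 ksi): end bolts L_c = 1.6875 − 1.125/2 = 1.125, R_n = min(1.2×1.125×0.625×65, 2.4×1×0.625×65) = 54.844 kips/bolt; interior L_c = 3.0625 − 1.125 = 1.9375, R_n = 94.453 kips/bolt. φR_n = 0.75 × (2×54.844 + 8×94.453) = 649.0 kips.
Block shear: shear path 2×[1.6875+4×3.0625] = 2×13.9375 in, A_gv = 17.422, A_nv = 2×(13.9375 − 4.5×1.1875)×0.625 = 10.742 in²; tension across gage: (2.8125 − 1×1.1875)×0.625 = 1.0156 in². R_n = min(0.6×65×10.742, 0.6×50×17.422) + 1.0×65×1.0156 = min(418.94, 522.66) + 66.014 = 484.95 kips. φR_n = 0.75 × 484.95 = 363.7 kips.
Governing: min(318.1, 649.0, 363.7) = 318.1 kips → bolt shear.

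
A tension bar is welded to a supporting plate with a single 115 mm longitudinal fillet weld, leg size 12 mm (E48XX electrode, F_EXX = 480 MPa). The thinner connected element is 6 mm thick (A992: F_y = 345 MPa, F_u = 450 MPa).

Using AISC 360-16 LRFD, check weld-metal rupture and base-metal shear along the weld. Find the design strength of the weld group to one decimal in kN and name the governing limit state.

Weld metal: throat = 0.707×12 = 8.484 mm, L = 115 mm. φR_n = 0.75 × 0.6 × 480 × 8.484 × 115 = 210.7 kN.
Base metal shear (6 mm plate): yield φR_n = 1.0×0.6×345×6×115 = 142.8 kN; rupture φR_n = 0.75×0.6×450×6×115 = 139.7 kN; take 139.7 kN (rupture).
Governing: min(210.7, 139.7) = 139.7 kN → base-metal shear.

139.7 kN (base-metal shear governs)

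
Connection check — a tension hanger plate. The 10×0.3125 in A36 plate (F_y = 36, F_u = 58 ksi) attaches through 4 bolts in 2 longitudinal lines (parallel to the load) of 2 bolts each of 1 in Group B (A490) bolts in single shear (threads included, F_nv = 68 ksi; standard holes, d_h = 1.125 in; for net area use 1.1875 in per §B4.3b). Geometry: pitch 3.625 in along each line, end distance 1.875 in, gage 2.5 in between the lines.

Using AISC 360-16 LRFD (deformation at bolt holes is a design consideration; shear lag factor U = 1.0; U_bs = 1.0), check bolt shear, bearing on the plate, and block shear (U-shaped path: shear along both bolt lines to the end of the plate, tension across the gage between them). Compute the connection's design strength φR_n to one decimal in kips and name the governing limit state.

Bolt shear: A_b = π(1)²/4 = 0.7854 in². φR_n = 0.75 × 68 × 0.7854 × 4 × 1 = 160.2 kips.
Bearing (0.3125 in plate, F_u = 58 ksi): end bolts L_c = 1.875 − 1.125/2 = 1.3125, R_n = min(1.2×1.3125×0.3125×58, 2.4×1×0.3125×58) = 28.547 kips/bolt; interior L_c = 3.625 − 1.125 = 2.5, R_n = 43.5 kips/bolt. φR_n = 0.75 × (2×28.547 + 2×43.5) = 108.1 kips.
Block shear: shear path 2×[1.875+1×3.625] = 2×5.5 in, A_gv = 3.4375, A_nv = 2×(5.5 − 1.5×1.1875)×0.3125 = 2.3242 in²; tension across gage: (2.5 − 1×1.1875)×0.3125 = 0.41016 in². R_n = min(0.6×58×2.3242, 0.6×36×3.4375) + 1.0×58×0.41016 = min(80.882, 74.25) + 23.789 = 98.039 kips. φR_n = 0.75 × 98.039 = 73.5 kips.
Governing: min(160.2, 108.1, 73.5) = 73.5 kips → block shear.

73.5 kips (block shear governs)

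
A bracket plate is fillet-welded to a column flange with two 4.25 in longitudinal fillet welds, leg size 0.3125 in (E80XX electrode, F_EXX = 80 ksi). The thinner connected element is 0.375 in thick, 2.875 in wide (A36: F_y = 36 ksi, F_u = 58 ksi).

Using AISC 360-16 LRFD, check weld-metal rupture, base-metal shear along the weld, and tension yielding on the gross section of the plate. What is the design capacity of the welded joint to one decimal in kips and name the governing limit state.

34.9 kips (gross-section yield governs)

Weld metal: throat = 0.707×0.3125 = 0.22094 in, L = 2×4.25 = 8.5 in. φR_n = 0.75 × 0.6 × 80 × 0.22094 × 8.5 = 67.6 kips.
Base metal shear (0.375 in plate): yield φR_n = 1.0×0.6×36×0.375×8.5 = 68.9 kips; rupture φR_n = 0.75×0.6×58×0.375×8.5 = 83.2 kips; take 68.9 kips (yield).
Tension yield (gross): A_g = 2.875×0.375 = 1.0781 in². φR_n = 0.90 × 36 × 1.0781 = 34.9 kips.
Governing: min(67.6, 68.9, 34.9) = 34.9 kips → gross-section yield.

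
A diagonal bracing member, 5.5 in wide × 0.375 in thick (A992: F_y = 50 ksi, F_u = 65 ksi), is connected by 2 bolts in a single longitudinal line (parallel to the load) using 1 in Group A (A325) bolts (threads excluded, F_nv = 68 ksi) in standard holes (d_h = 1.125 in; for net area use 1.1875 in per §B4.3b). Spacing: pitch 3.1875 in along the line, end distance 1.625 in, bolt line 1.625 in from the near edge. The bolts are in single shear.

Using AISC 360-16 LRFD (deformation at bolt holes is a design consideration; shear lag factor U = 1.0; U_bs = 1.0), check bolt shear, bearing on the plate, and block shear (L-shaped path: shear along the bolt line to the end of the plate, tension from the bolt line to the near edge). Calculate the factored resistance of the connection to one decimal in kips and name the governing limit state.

52.1 kips (block shear governs)

Bolt shear: A_b = π(1)²/4 = 0.7854 in². φR_n = 0.75 × 68 × 0.7854 × 2 × 1 = 80.1 kips.
Bearing (0.375 in plate, F_u = 65 ksi): end bolts L_c = 1.625 − 1.125/2 = 1.0625, R_n = min(1.2×1.0625×0.375×65, 2.4×1×0.375×65) = 31.078 kips/bolt; interior L_c = 3.1875 − 1.125 = 2.0625, R_n = 58.5 kips/bolt. φR_n = 0.75 × (1×31.078 + 1×58.5) = 67.2 kips.
Block shear: shear path 1×[1.625+1×3.1875] = 1×4.8125 in, A_gv = 1.8047, A_nv = 1×(4.8125 − 1.5×1.1875)×0.375 = 1.1367 in²; tension to near edge: (1.625 − 0.5×1.1875)×0.375 = 0.38672 in². R_n = min(0.6×65×1.1367, 0.6×50×1.8047) + 1.0×65×0.38672 = min(44.331, 54.141) + 25.137 = 69.468 kips. φR_n = 0.75 × 69.468 = 52.1 kips.
Governing: min(80.1, 67.2, 52.1) = 52.1 kips → block shear.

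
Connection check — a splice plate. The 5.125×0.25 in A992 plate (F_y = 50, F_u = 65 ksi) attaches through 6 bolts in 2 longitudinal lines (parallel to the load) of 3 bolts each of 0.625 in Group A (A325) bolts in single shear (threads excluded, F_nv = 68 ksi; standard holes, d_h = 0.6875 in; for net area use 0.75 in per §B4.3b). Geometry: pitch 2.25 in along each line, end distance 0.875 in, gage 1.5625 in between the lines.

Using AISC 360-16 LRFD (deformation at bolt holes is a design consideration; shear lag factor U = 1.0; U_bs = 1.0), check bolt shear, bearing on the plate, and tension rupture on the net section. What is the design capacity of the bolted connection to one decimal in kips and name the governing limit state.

Bolt shear: A_b = π(0.625)²/4 = 0.3068 in². φR_n = 0.75 × 68 × 0.3068 × 6 × 1 = 93.9 kips.
Bearing (0.25 in plate, F_u = 65 ksi): end bolts L_c = 0.875 − 0.6875/2 = 0.53125, R_n = min(1.2×0.53125×0.25×65, 2.4×0.625×0.25×65) = 10.359 kips/bolt; interior L_c = 2.25 − 0.6875 = 1.5625, R_n = 24.375 kips/bolt. φR_n = 0.75 × (2×10.359 + 4×24.375) = 88.7 kips.
Tension rupture (net): A_n = (5.125 − 2×0.75)×0.25 = 0.90625 in² (U = 1.0, A_e = A_n). φR_n = 0.75 × 65 × 0.90625 = 44.2 kips.
Governing: min(93.9, 88.7, 44.2) = 44.2 kips → net-section rupture.

44.2 kips (net-section rupture governs)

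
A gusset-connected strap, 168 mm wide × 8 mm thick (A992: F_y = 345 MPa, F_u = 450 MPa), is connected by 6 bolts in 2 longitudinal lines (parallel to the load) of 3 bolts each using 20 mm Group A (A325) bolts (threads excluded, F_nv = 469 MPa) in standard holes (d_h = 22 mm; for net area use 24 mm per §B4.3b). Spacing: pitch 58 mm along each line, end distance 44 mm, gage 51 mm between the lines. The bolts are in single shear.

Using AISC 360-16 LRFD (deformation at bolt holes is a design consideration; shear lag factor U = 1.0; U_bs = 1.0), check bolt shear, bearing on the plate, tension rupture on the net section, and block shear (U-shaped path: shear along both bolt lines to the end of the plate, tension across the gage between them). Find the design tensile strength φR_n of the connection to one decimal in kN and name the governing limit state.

324.0 kN (net-section rupture governs)

Bolt shear: A_b = π(20)²/4 = 314.16 mm². φR_n = 0.75 × 469 × 314.16 × 6 × 1 = 663.0 kN.
Bearing (8 mm plate, F_u = 450 MPa): end bolts L_c = 44 − 22/2 = 33, R_n = min(1.2×33×8×450, 2.4×20×8×450) = 142.56 kN/bolt; interior L_c = 58 − 22 = 36, R_n = 155.52 kN/bolt. φR_n = 0.75 × (2×142.56 + 4×155.52) = 680.4 kN.
Tension rupture (net): A_n = (168 − 2×24)×8 = 960 mm² (U = 1.0, A_e = A_n). φR_n = 0.75 × 450 × 960 = 324.0 kN.
Block shear: shear path 2×[44+2×58] = 2×160 mm, A_gv = 2560, A_nv = 2×(160 − 2.5×24)×8 = 1600 mm²; tension across gage: (51 − 1×24)×8 = 216 mm². R_n = min(0.6×450×1600, 0.6×345×2560) + 1.0×450×216 = min(432, 529.92) + 97.2 = 529.2 kN. φR_n = 0.75 × 529.2 = 396.9 kN.
Governing: min(663.0, 680.4, 324.0, 396.9) = 324.0 kN → net-section rupture.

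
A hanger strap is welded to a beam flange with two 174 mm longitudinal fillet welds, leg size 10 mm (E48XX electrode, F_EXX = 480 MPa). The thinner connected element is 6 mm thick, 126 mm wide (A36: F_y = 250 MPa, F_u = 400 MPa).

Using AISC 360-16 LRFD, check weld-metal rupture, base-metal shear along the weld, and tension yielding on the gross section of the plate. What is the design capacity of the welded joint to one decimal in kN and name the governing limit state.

Weld metal: throat = 0.707×10 = 7.07 mm, L = 2×174 = 348 mm. φR_n = 0.75 × 0.6 × 480 × 7.07 × 348 = 531.4 kN.
Base metal shear (6 mm plate): yield φR_n = 1.0×0.6×250×6×348 = 313.2 kN; rupture φR_n = 0.75×0.6×400×6×348 = 375.8 kN; take 313.2 kN (yield).
Tension yield (gross): A_g = 126×6 = 756 mm². φR_n = 0.90 × 250 × 756 = 170.1 kN.
Governing: min(531.4, 313.2, 170.1) = 170.1 kN → gross-section yield.

170.1 kN (gross-section yield governs)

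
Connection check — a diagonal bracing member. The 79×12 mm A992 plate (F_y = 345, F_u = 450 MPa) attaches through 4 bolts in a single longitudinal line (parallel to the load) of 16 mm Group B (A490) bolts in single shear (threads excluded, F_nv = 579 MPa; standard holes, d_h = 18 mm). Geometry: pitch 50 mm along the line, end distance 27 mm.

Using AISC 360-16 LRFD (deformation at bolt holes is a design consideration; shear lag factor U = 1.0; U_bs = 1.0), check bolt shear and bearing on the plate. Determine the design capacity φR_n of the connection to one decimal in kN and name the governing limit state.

349.2 kN (bolt shear governs)

Bolt shear: A_b = π(16)²/4 = 201.06 mm². φR_n = 0.75 × 579 × 201.06 × 4 × 1 = 349.2 kN.
Bearing (12 mm plate, F_u = 450 MPa): end bolts L_c = 27 − 18/2 = 18, R_n = min(1.2×18×12×450, 2.4×16×12×450) = 116.64 kN/bolt; interior L_c = 50 − 18 = 32, R_n = 207.36 kN/bolt. φR_n = 0.75 × (1×116.64 + 3×207.36) = 554.0 kN.
Governing: min(349.2, 554.0) = 349.2 kN → bolt shear.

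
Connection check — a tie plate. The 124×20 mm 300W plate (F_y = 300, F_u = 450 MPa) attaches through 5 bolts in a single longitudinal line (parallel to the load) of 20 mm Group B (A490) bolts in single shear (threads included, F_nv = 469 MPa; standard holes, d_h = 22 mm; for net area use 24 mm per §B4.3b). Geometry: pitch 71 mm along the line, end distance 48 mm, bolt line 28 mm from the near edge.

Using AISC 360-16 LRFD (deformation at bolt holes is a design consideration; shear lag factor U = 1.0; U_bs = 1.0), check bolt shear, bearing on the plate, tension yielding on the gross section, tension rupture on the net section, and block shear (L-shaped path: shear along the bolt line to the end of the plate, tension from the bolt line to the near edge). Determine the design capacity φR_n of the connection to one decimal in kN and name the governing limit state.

552.5 kN (bolt shear governs)

Bolt shear: A_b = π(20)²/4 = 314.16 mm². φR_n = 0.75 × 469 × 314.16 × 5 × 1 = 552.5 kN.
Bearing (20 mm plate, F_u = 450 MPa): end bolts L_c = 48 − 22/2 = 37, R_n = min(1.2×37×20×450, 2.4×20×20×450) = 399.6 kN/bolt; interior L_c = 71 − 22 = 49, R_n = 432 kN/bolt. φR_n = 0.75 × (1×399.6 + 4×432) = 1595.7 kN.
Tension yield (gross): A_g = 124×20 = 2480 mm². φR_n = 0.90 × 300 × 2480 = 669.6 kN.
Tension rupture (net): A_n = (124 − 1×24)×20 = 2000 mm² (U = 1.0, A_e = A_n). φR_n = 0.75 × 450 × 2000 = 675.0 kN.
Block shear: shear path 1×[48+4×71] = 1×332 mm, A_gv = 6640, A_nv = 1×(332 − 4.5×24)×20 = 4480 mm²; tension to near edge: (28 − 0.5×24)×20 = 320 mm². R_n = min(0.6×450×4480, 0.6×300×6640) + 1.0×450×320 = min(1209.6, 1195.2) + 144 = 1339.2 kN. φR_n = 0.75 × 1339.2 = 1004.4 kN.
Governing: min(552.5, 1595.7, 669.6, 675.0, 1004.4) = 552.5 kN → bolt shear.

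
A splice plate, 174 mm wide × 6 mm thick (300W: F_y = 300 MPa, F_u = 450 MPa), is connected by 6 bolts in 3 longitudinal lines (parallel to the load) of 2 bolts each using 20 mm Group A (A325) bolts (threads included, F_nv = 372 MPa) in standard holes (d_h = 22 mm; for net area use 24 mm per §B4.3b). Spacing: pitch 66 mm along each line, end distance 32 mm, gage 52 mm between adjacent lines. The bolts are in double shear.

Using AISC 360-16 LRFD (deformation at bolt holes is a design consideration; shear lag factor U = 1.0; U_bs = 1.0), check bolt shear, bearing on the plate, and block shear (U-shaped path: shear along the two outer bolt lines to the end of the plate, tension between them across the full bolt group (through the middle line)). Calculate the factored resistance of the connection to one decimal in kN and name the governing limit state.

264.1 kN (block shear governs)

Bolt shear: A_b = π(20)²/4 = 314.16 mm². φR_n = 0.75 × 372 × 314.16 × 6 × 2 = 1051.8 kN.
Bearing (6 mm plate, F_u = 450 MPa): end bolts L_c = 32 − 22/2 = 21, R_n = min(1.2×21×6×450, 2.4×20×6×450) = 68.04 kN/bolt; interior L_c = 66 − 22 = 44, R_n = 129.6 kN/bolt. φR_n = 0.75 × (3×68.04 + 3×129.6) = 444.7 kN.
Block shear: shear path 2×[32+1×66] = 2×98 mm, A_gv = 1176, A_nv = 2×(98 − 1.5×24)×6 = 744 mm²; tension across gage: (104 − 2×24)×6 = 336 mm². R_n = min(0.6×450×744, 0.6×300×1176) + 1.0×450×336 = min(200.88, 211.68) + 151.2 = 352.08 kN. φR_n = 0.75 × 352.08 = 264.1 kN.
Governing: min(1051.8, 444.7, 264.1) = 264.1 kN → block shear.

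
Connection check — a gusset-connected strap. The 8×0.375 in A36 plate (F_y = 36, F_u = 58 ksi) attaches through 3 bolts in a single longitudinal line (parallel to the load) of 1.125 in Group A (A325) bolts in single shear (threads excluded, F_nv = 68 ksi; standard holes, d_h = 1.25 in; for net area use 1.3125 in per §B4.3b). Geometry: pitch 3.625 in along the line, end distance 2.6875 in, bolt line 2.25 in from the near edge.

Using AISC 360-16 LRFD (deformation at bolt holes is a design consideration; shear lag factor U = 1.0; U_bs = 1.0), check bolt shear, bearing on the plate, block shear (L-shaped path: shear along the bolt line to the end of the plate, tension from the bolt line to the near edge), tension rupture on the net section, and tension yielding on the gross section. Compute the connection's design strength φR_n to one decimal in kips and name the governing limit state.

Bolt shear: A_b = π(1.125)²/4 = 0.99402 in². φR_n = 0.75 × 68 × 0.99402 × 3 × 1 = 152.1 kips.
Bearing (0.375 in plate, F_u = 58 ksi): end bolts L_c = 2.6875 − 1.25/2 = 2.0625, R_n = min(1.2×2.0625×0.375×58, 2.4×1.125×0.375×58) = 53.831 kips/bolt; interior L_c = 3.625 − 1.25 = 2.375, R_n = 58.725 kips/bolt. φR_n = 0.75 × (1×53.831 + 2×58.725) = 128.5 kips.
Block shear: shear path 1×[2.6875+2×3.625] = 1×9.9375 in, A_gv = 3.7266, A_nv = 1×(9.9375 − 2.5×1.3125)×0.375 = 2.4961 in²; tension to near edge: (2.25 − 0.5×1.3125)×0.375 = 0.59766 in². R_n = min(0.6×58×2.4961, 0.6×36×3.7266) + 1.0×58×0.59766 = min(86.864, 80.495) + 34.664 = 115.16 kips. φR_n = 0.75 × 115.16 = 86.4 kips.
Tension rupture (net): A_n = (8 − 1×1.3125)×0.375 = 2.5078 in² (U = 1.0, A_e = A_n). φR_n = 0.75 × 58 × 2.5078 = 109.1 kips.
Tension yield (gross): A_g = 8×0.375 = 3 in². φR_n = 0.90 × 36 × 3 = 97.2 kips.
Governing: min(152.1, 128.5, 86.4, 109.1, 97.2) = 86.4 kips → block shear.

86.4 kips (block shear governs)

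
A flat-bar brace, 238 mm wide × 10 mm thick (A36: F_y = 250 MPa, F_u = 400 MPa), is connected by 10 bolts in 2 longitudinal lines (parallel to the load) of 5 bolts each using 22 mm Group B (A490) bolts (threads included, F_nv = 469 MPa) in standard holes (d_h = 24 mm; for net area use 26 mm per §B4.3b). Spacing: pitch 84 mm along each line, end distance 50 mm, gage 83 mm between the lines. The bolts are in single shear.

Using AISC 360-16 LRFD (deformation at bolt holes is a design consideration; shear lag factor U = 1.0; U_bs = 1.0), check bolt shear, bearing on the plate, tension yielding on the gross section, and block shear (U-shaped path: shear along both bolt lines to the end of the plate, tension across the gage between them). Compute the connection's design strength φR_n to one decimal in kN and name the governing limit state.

Bolt shear: A_b = π(22)²/4 = 380.13 mm². φR_n = 0.75 × 469 × 380.13 × 10 × 1 = 1337.1 kN.
Bearing (10 mm plate, F_u = 400 MPa): end bolts L_c = 50 − 24/2 = 38, R_n = min(1.2×38×10×400, 2.4×22×10×400) = 182.4 kN/bolt; interior L_c = 84 − 24 = 60, R_n = 211.2 kN/bolt. φR_n = 0.75 × (2×182.4 + 8×211.2) = 1540.8 kN.
Tension yield (gross): A_g = 238×10 = 2380 mm². φR_n = 0.90 × 250 × 2380 = 535.5 kN.
Block shear: shear path 2×[50+4×84] = 2×386 mm, A_gv = 7720, A_nv = 2×(386 − 4.5×26)×10 = 5380 mm²; tension across gage: (83 − 1×26)×10 = 570 mm². R_n = min(0.6×400×5380, 0.6×250×7720) + 1.0×400×570 = min(1291.2, 1158) + 228 = 1386 kN. φR_n = 0.75 × 1386 = 1039.5 kN.
Governing: min(1337.1, 1540.8, 535.5, 1039.5) = 535.5 kN → gross-section yield.

535.5 kN (gross-section yield governs)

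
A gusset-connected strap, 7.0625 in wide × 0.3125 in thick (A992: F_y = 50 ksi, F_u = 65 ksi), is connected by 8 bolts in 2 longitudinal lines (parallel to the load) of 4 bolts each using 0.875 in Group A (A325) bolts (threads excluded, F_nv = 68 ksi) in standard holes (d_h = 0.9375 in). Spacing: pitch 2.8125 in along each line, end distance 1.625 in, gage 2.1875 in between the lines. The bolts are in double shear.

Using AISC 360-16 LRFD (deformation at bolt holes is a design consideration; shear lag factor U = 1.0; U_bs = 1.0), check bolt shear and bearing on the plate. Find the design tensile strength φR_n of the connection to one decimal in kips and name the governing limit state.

234.2 kips (bearing governs)

Bolt shear: A_b = π(0.875)²/4 = 0.60132 in². φR_n = 0.75 × 68 × 0.60132 × 8 × 2 = 490.7 kips.
Bearing (0.3125 in plate, F_u = 65 ksi): end bolts L_c = 1.625 − 0.9375/2 = 1.15625, R_n = min(1.2×1.15625×0.3125×65, 2.4×0.875×0.3125×65) = 28.184 kips/bolt; interior L_c = 2.8125 − 0.9375 = 1.875, R_n = 42.656 kips/bolt. φR_n = 0.75 × (2×28.184 + 6×42.656) = 234.2 kips.
Governing: min(490.7, 234.2) = 234.2 kips → bearing.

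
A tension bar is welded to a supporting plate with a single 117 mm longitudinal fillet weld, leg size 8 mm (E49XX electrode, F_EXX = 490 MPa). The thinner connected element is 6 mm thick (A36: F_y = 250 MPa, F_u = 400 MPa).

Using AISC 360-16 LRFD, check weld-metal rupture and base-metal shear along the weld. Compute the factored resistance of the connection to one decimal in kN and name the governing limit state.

Weld metal: throat = 0.707×8 = 5.656 mm, L = 117 mm. φR_n = 0.75 × 0.6 × 490 × 5.656 × 117 = 145.9 kN.
Base metal shear (6 mm plate): yield φR_n = 1.0×0.6×250×6×117 = 105.3 kN; rupture φR_n = 0.75×0.6×400×6×117 = 126.4 kN; take 105.3 kN (yield).
Governing: min(145.9, 105.3) = 105.3 kN → base-metal shear.

105.3 kN (base-metal shear governs)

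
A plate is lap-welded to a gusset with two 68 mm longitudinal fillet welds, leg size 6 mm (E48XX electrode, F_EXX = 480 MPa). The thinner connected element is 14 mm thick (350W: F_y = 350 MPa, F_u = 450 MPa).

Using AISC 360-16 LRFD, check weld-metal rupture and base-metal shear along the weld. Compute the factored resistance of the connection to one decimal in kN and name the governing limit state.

Weld metal: throat = 0.707×6 = 4.242 mm, L = 2×68 = 136 mm. φR_n = 0.75 × 0.6 × 480 × 4.242 × 136 = 124.6 kN.
Base metal shear (14 mm plate): yield φR_n = 1.0×0.6×350×14×136 = 399.8 kN; rupture φR_n = 0.75×0.6×450×14×136 = 385.6 kN; take 385.6 kN (rupture).
Governing: min(124.6, 385.6) = 124.6 kN → weld metal.

124.6 kN (weld metal governs)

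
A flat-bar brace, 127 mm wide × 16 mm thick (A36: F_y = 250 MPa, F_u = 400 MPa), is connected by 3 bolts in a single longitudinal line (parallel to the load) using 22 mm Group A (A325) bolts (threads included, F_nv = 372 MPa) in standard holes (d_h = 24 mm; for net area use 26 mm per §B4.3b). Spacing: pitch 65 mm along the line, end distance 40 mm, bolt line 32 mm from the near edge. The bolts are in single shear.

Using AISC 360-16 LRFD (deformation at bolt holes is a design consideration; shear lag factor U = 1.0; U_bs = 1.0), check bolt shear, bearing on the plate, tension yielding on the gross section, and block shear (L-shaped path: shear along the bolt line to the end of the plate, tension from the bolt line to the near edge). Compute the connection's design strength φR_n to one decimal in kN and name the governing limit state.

Bolt shear: A_b = π(22)²/4 = 380.13 mm². φR_n = 0.75 × 372 × 380.13 × 3 × 1 = 318.2 kN.
Bearing (16 mm plate, F_u = 400 MPa): end bolts L_c = 40 − 24/2 = 28, R_n = min(1.2×28×16×400, 2.4×22×16×400) = 215.04 kN/bolt; interior L_c = 65 − 24 = 41, R_n = 314.88 kN/bolt. φR_n = 0.75 × (1×215.04 + 2×314.88) = 633.6 kN.
Tension yield (gross): A_g = 127×16 = 2032 mm². φR_n = 0.90 × 250 × 2032 = 457.2 kN.
Block shear: shear path 1×[40+2×65] = 1×170 mm, A_gv = 2720, A_nv = 1×(170 − 2.5×26)×16 = 1680 mm²; tension to near edge: (32 − 0.5×26)×16 = 304 mm². R_n = min(0.6×400×1680, 0.6×250×2720) + 1.0×400×304 = min(403.2, 408) + 121.6 = 524.8 kN. φR_n = 0.75 × 524.8 = 393.6 kN.
Governing: min(318.2, 633.6, 457.2, 393.6) = 318.2 kN → bolt shear.

318.2 kN (bolt shear governs)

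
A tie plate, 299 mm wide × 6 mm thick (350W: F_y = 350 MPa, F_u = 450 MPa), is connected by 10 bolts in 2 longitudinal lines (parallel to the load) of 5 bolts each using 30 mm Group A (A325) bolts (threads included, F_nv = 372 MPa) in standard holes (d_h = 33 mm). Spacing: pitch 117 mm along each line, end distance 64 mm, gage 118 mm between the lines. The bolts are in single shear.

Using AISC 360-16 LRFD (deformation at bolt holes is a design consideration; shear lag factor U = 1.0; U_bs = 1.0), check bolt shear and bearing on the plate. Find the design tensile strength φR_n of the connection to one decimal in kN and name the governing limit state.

Bolt shear: A_b = π(30)²/4 = 706.86 mm². φR_n = 0.75 × 372 × 706.86 × 10 × 1 = 1972.1 kN.
Bearing (6 mm plate, F_u = 450 MPa): end bolts L_c = 64 − 33/2 = 47.5, R_n = min(1.2×47.5×6×450, 2.4×30×6×450) = 153.9 kN/bolt; interior L_c = 117 − 33 = 84, R_n = 194.4 kN/bolt. φR_n = 0.75 × (2×153.9 + 8×194.4) = 1397.3 kN.
Governing: min(1972.1, 1397.3) = 1397.3 kN → bearing.

1397.3 kN (bearing governs)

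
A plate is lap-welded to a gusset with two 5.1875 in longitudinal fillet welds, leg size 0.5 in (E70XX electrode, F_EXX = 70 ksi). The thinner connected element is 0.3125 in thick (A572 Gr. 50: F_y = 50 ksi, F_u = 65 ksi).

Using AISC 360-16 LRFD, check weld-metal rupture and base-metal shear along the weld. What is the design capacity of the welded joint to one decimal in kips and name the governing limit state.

Weld metal: throat = 0.707×0.5 = 0.3535 in, L = 2×5.1875 = 10.375 in. φR_n = 0.75 × 0.6 × 70 × 0.3535 × 10.375 = 115.5 kips.
Base metal shear (0.3125 in plate): yield φR_n = 1.0×0.6×50×0.3125×10.375 = 97.3 kips; rupture φR_n = 0.75×0.6×65×0.3125×10.375 = 94.8 kips; take 94.8 kips (rupture).
Governing: min(115.5, 94.8) = 94.8 kips → base-metal shear.

94.8 kips (base-metal shear governs)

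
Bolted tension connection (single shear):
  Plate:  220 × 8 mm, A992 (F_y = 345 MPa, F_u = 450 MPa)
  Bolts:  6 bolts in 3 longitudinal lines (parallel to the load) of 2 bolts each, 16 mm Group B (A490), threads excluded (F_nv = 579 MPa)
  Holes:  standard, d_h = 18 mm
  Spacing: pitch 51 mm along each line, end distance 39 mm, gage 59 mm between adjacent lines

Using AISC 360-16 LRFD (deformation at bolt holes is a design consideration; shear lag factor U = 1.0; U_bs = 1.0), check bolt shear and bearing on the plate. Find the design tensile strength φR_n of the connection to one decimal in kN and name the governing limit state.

523.9 kN (bolt shear governs)

Bolt shear: A_b = π(16)²/4 = 201.06 mm². φR_n = 0.75 × 579 × 201.06 × 6 × 1 = 523.9 kN.
Bearing (8 mm plate, F_u = 450 MPa): end bolts L_c = 39 − 18/2 = 30, R_n = min(1.2×30×8×450, 2.4×16×8×450) = 129.6 kN/bolt; interior L_c = 51 − 18 = 33, R_n = 138.24 kN/bolt. φR_n = 0.75 × (3×129.6 + 3×138.24) = 602.6 kN.
Governing: min(523.9, 602.6) = 523.9 kN → bolt shear.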